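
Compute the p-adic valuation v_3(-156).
v_3(-156) = 1

v_3(n) is the largest exponent k such that 3^k divides n. Factor out: -156 = -3^1 · 52. (Sign doesn't affect v_p.) So v_3(-156) = 1.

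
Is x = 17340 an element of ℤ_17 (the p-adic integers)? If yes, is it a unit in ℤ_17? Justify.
x ∈ ℤ_17 but not a unit; v_17(x) = 2 > 0

ℤ_17 = {x ∈ ℚ_17 : v_17(x) ≥ 0} and ℤ_17^× = {x ∈ ℤ_17 : v_17(x) = 0}. Here v_17(17340) = v_17(num) − v_17(den) = 2; compare against these criteria.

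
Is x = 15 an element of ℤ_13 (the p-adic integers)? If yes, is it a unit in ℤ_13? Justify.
x ∈ ℤ_13^× (unit); v_13(x) = 0

ℤ_13 = {x ∈ ℚ_13 : v_13(x) ≥ 0} and ℤ_13^× = {x ∈ ℤ_13 : v_13(x) = 0}. Here v_13(15) = v_13(num) − v_13(den) = 0; compare against these criteria.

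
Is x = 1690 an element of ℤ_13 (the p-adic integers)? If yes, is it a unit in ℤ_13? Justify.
x ∈ ℤ_13 but not a unit; v_13(x) = 2 > 0

ℤ_13 = {x ∈ ℚ_13 : v_13(x) ≥ 0} and ℤ_13^× = {x ∈ ℤ_13 : v_13(x) = 0}. Here v_13(1690) = v_13(num) − v_13(den) = 2; compare against these criteria.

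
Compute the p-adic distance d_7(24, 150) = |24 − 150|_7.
d_7(24, 150) = 1/7

Step 1 — x − y = 24 − 150 = -126. Step 2 — v_7(-126) = 1 (factor: -126 = −(7^1 · 18); the sign does not affect v_p). Step 3 — |x − y|_7 = 7^{-1} = 1/7.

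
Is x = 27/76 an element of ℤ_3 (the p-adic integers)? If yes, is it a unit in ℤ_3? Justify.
x ∈ ℤ_3 but not a unit; v_3(x) = 3 > 0

ℤ_3 = {x ∈ ℚ_3 : v_3(x) ≥ 0} and ℤ_3^× = {x ∈ ℤ_3 : v_3(x) = 0}. Here v_3(27/76) = v_3(num) − v_3(den) = 3; compare against these criteria.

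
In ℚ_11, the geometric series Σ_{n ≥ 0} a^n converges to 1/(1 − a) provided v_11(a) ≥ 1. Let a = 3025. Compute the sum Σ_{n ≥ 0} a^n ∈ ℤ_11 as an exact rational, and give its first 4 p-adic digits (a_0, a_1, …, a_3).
Σ a^n = 1/(1 − a) = -1/3024;  first 4 digits = (1, 0, 3, 2)

v_11(a) = 2 ≥ 1, so the series converges in ℤ_11 to 1/(1 − a) = 1/(1 − 3025) = -1/3024. Expand this rational in ℤ_11: compute digits iteratively via d_i = x_i mod 11, x_{i+1} = (x_i − d_i)/11. The first 4 digits are (1, 0, 3, 2).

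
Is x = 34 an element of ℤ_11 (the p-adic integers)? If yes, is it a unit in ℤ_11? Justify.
x ∈ ℤ_11^× (unit); v_11(x) = 0

ℤ_11 = {x ∈ ℚ_11 : v_11(x) ≥ 0} and ℤ_11^× = {x ∈ ℤ_11 : v_11(x) = 0}. Here v_11(34) = v_11(num) − v_11(den) = 0; compare against these criteria.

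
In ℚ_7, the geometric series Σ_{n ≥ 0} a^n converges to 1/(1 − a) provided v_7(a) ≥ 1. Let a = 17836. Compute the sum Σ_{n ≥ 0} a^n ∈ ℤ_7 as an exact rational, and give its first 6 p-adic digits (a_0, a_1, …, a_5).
Σ a^n = 1/(1 − a) = -1/17835;  first 6 digits = (1, 0, 0, 3, 0, 1)

v_7(a) = 3 ≥ 1, so the series converges in ℤ_7 to 1/(1 − a) = 1/(1 − 17836) = -1/17835. Expand this rational in ℤ_7: compute digits iteratively via d_i = x_i mod 7, x_{i+1} = (x_i − d_i)/7. The first 6 digits are (1, 0, 0, 3, 0, 1).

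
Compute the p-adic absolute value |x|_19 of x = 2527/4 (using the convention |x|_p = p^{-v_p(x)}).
|2527/4|_19 = 1/361

Step 1 — compute v_19(x) by factoring powers of 19 out of the numerator and denominator: v_19(2527/4) = 2. Step 2 — apply |x|_p = p^{-v_p(x)} = 19^{-2} = 1/361.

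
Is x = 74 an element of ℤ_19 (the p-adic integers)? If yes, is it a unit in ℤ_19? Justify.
x ∈ ℤ_19^× (unit); v_19(x) = 0

ℤ_19 = {x ∈ ℚ_19 : v_19(x) ≥ 0} and ℤ_19^× = {x ∈ ℤ_19 : v_19(x) = 0}. Here v_19(74) = v_19(num) − v_19(den) = 0; compare against these criteria.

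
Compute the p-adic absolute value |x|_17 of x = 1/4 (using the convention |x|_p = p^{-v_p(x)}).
|1/4|_17 = 1

Step 1 — compute v_17(x) by factoring powers of 17 out of the numerator and denominator: v_17(1/4) = 0. Step 2 — apply |x|_p = p^{-v_p(x)} = 17^{0} = 1.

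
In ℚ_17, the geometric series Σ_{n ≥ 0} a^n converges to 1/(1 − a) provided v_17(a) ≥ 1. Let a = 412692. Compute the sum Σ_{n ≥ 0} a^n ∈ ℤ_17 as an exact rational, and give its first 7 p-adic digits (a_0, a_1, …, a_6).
Σ a^n = 1/(1 − a) = -1/412691;  first 7 digits = (1, 0, 0, 16, 4, 0, 1)

v_17(a) = 3 ≥ 1, so the series converges in ℤ_17 to 1/(1 − a) = 1/(1 − 412692) = -1/412691. Expand this rational in ℤ_17: compute digits iteratively via d_i = x_i mod 17, x_{i+1} = (x_i − d_i)/17. The first 7 digits are (1, 0, 0, 16, 4, 0, 1).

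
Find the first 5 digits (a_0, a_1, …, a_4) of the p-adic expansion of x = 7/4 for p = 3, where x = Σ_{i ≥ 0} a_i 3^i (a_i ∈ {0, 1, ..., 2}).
(a_0, …, a_4) = (1, 1, 2, 0, 2)

v_3(7/4) = 0 (numerator and denominator both coprime to 3), so x ∈ ℤ_3^×. Compute digits iteratively via a_i = x_i mod 3, x_{i+1} = (x_i − a_i)/3, with x_0 = x:
  x_0 = 7/4;  a_0 = 1;  x_1 = (x_0 − 1)/3 = 1/4
  x_1 = 1/4;  a_1 = 1;  x_2 = (x_1 − 1)/3 = -1/4
  x_2 = -1/4;  a_2 = 2;  x_3 = (x_2 − 2)/3 = -3/4
  x_3 = -3/4;  a_3 = 0;  x_4 = (x_3 − 0)/3 = -1/4
  x_4 = -1/4;  a_4 = 2;  x_5 = (x_4 − 2)/3 = -3/4
Digits: (1, 1, 2, 0, 2).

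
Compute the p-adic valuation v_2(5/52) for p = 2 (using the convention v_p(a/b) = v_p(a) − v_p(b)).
v_2(5/52) = -2

Factor powers of 2 from the numerator and denominator of the reduced fraction: 5 = 2^0 · 5 and 52 = 2^2 · 13. Apply v_p(a/b) = v_p(a) − v_p(b): v_2(5/52) = 0 − 2 = -2.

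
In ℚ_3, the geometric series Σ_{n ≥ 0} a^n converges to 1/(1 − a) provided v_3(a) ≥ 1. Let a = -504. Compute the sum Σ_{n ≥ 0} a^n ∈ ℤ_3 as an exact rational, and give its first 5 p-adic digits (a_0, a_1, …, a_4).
Σ a^n = 1/(1 − a) = 1/505;  first 5 digits = (1, 0, 1, 2, 0)

v_3(a) = 2 ≥ 1, so the series converges in ℤ_3 to 1/(1 − a) = 1/(1 − (-504)) = 1/505. Expand this rational in ℤ_3: compute digits iteratively via d_i = x_i mod 3, x_{i+1} = (x_i − d_i)/3. The first 5 digits are (1, 0, 1, 2, 0).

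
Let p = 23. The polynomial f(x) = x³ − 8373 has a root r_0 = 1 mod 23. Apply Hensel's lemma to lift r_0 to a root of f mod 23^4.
r_3 = 223561 (mod 279841)

Hensel: r_{i+1} = r_i − f(r_i)/f′(r_i) mod 23^{i+2}, where f′(x) = 3x². Iterate:
  r_0 = 1 (mod 23)
  r_1 = 323 (mod 529)
  r_2 = 4555 (mod 12167)
  r_3 = 223561 (mod 279841)
Final: r = 223561 with f(r) ≡ 0 mod 23^4.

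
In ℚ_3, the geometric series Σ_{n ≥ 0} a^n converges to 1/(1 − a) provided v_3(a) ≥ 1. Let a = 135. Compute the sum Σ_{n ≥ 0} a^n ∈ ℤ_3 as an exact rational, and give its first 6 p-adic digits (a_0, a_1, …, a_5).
Σ a^n = 1/(1 − a) = -1/134;  first 6 digits = (1, 0, 0, 2, 1, 0)

v_3(a) = 3 ≥ 1, so the series converges in ℤ_3 to 1/(1 − a) = 1/(1 − 135) = -1/134. Expand this rational in ℤ_3: compute digits iteratively via d_i = x_i mod 3, x_{i+1} = (x_i − d_i)/3. The first 6 digits are (1, 0, 0, 2, 1, 0).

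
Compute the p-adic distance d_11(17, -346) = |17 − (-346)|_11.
d_11(17, -346) = 1/121

Step 1 — x − y = 17 − (-346) = 363. Step 2 — v_11(363) = 2 (factor: 363 = (11^2 · 3); the sign does not affect v_p). Step 3 — |x − y|_11 = 11^{-2} = 1/121.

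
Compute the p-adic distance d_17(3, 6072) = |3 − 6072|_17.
d_17(3, 6072) = 1/289

Step 1 — x − y = 3 − 6072 = -6069. Step 2 — v_17(-6069) = 2 (factor: -6069 = −(17^2 · 21); the sign does not affect v_p). Step 3 — |x − y|_17 = 17^{-2} = 1/289.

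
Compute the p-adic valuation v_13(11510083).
v_13(11510083) = 5

v_13(n) is the largest exponent k such that 13^k divides n. Factor out: 11510083 = 13^5 · 31. (Sign doesn't affect v_p.) So v_13(11510083) = 5.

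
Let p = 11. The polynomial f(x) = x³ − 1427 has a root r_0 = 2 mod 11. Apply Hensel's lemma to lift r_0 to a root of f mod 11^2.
r_1 = 90 (mod 121)

Hensel: r_{i+1} = r_i − f(r_i)/f′(r_i) mod 11^{i+2}, where f′(x) = 3x². Iterate:
  r_0 = 2 (mod 11)
  r_1 = 90 (mod 121)
Final: r = 90 with f(r) ≡ 0 mod 11^2.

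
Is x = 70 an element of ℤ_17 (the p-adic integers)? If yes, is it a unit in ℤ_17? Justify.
x ∈ ℤ_17^× (unit); v_17(x) = 0

ℤ_17 = {x ∈ ℚ_17 : v_17(x) ≥ 0} and ℤ_17^× = {x ∈ ℤ_17 : v_17(x) = 0}. Here v_17(70) = v_17(num) − v_17(den) = 0; compare against these criteria.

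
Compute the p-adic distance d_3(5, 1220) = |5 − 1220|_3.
d_3(5, 1220) = 1/243

Step 1 — x − y = 5 − 1220 = -1215. Step 2 — v_3(-1215) = 5 (factor: -1215 = −(3^5 · 5); the sign does not affect v_p). Step 3 — |x − y|_3 = 3^{-5} = 1/243.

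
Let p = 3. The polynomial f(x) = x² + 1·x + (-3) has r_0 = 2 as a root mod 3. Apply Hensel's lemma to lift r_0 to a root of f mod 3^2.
r_1 = 5 (mod 9)

Hensel: r_{i+1} = r_i − f(r_i)·(f′(r_i))^{-1} mod 3^{i+2}, f′(x) = 2x + 1. Iterate:
  r_0 = 2 (mod 3)
  r_1 = 5 (mod 9)
Final: r = 5 satisfies f(r) ≡ 0 mod 3^2.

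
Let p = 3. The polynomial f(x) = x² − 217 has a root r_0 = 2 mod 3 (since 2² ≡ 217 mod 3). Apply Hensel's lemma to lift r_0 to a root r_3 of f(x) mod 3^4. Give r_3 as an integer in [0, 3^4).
r_3 = 53 (mod 81)

Hensel's recurrence: r_{i+1} = r_i − f(r_i)·(f′(r_i))^{-1} mod 3^{i+2}, with f′(x) = 2x. Iterate:
  r_0 = 2 (mod 3)
  r_1 = 8 (mod 9)
  r_2 = 26 (mod 27)
  r_3 = 53 (mod 81)
Final: r_3 = 53, and one checks f(r_3) ≡ 0 mod 3^4.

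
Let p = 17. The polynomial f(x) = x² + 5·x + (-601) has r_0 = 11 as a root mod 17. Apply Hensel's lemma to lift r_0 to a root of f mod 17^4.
r_3 = 6556 (mod 83521)

Hensel: r_{i+1} = r_i − f(r_i)·(f′(r_i))^{-1} mod 17^{i+2}, f′(x) = 2x + 5. Iterate:
  r_0 = 11 (mod 17)
  r_1 = 198 (mod 289)
  r_2 = 1643 (mod 4913)
  r_3 = 6556 (mod 83521)
Final: r = 6556 satisfies f(r) ≡ 0 mod 17^4.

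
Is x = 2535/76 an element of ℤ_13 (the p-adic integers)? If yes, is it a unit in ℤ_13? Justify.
x ∈ ℤ_13 but not a unit; v_13(x) = 2 > 0

ℤ_13 = {x ∈ ℚ_13 : v_13(x) ≥ 0} and ℤ_13^× = {x ∈ ℤ_13 : v_13(x) = 0}. Here v_13(2535/76) = v_13(num) − v_13(den) = 2; compare against these criteria.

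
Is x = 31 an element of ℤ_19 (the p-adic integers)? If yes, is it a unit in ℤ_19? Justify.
x ∈ ℤ_19^× (unit); v_19(x) = 0

ℤ_19 = {x ∈ ℚ_19 : v_19(x) ≥ 0} and ℤ_19^× = {x ∈ ℤ_19 : v_19(x) = 0}. Here v_19(31) = v_19(num) − v_19(den) = 0; compare against these criteria.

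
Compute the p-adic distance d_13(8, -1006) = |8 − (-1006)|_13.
d_13(8, -1006) = 1/169

Step 1 — x − y = 8 − (-1006) = 1014. Step 2 — v_13(1014) = 2 (factor: 1014 = (13^2 · 6); the sign does not affect v_p). Step 3 — |x − y|_13 = 13^{-2} = 1/169.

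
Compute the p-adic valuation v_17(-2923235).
v_17(-2923235) = 4

v_17(n) is the largest exponent k such that 17^k divides n. Factor out: -2923235 = -17^4 · 35. (Sign doesn't affect v_p.) So v_17(-2923235) = 4.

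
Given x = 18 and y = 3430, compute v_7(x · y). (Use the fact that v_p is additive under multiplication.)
v_7(61740) = 3

v_p(x) = 0 (factor: 18 = 7^0 · 18); v_p(y) = 3 (factor: 3430 = 7^3 · 10). Additivity: v_p(xy) = v_p(x) + v_p(y) = 0 + 3 = 3. (Direct check: xy = 61740 = 7^3 · (180).)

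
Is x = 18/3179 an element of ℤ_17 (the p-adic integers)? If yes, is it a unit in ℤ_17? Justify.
x ∉ ℤ_17 (v_17(x) = -2 < 0)

ℤ_17 = {x ∈ ℚ_17 : v_17(x) ≥ 0} and ℤ_17^× = {x ∈ ℤ_17 : v_17(x) = 0}. Here v_17(18/3179) = v_17(num) − v_17(den) = -2; compare against these criteria.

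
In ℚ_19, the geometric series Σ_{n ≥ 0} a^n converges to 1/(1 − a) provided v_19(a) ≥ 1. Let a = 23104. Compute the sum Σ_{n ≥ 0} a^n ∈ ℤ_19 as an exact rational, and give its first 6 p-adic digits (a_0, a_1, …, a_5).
Σ a^n = 1/(1 − a) = -1/23103;  first 6 digits = (1, 0, 7, 3, 11, 6)

v_19(a) = 2 ≥ 1, so the series converges in ℤ_19 to 1/(1 − a) = 1/(1 − 23104) = -1/23103. Expand this rational in ℤ_19: compute digits iteratively via d_i = x_i mod 19, x_{i+1} = (x_i − d_i)/19. The first 6 digits are (1, 0, 7, 3, 11, 6).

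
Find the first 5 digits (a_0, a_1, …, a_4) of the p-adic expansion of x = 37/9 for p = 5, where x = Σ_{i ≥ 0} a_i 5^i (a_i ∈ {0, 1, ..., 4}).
(a_0, …, a_4) = (3, 3, 0, 1, 2)

v_5(37/9) = 0 (numerator and denominator both coprime to 5), so x ∈ ℤ_5^×. Compute digits iteratively via a_i = x_i mod 5, x_{i+1} = (x_i − a_i)/5, with x_0 = x:
  x_0 = 37/9;  a_0 = 3;  x_1 = (x_0 − 3)/5 = 2/9
  x_1 = 2/9;  a_1 = 3;  x_2 = (x_1 − 3)/5 = -5/9
  x_2 = -5/9;  a_2 = 0;  x_3 = (x_2 − 0)/5 = -1/9
  x_3 = -1/9;  a_3 = 1;  x_4 = (x_3 − 1)/5 = -2/9
  x_4 = -2/9;  a_4 = 2;  x_5 = (x_4 − 2)/5 = -4/9
Digits: (3, 3, 0, 1, 2).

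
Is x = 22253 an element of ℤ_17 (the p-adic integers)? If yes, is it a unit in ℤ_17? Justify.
x ∈ ℤ_17 but not a unit; v_17(x) = 2 > 0

ℤ_17 = {x ∈ ℚ_17 : v_17(x) ≥ 0} and ℤ_17^× = {x ∈ ℤ_17 : v_17(x) = 0}. Here v_17(22253) = v_17(num) − v_17(den) = 2; compare against these criteria.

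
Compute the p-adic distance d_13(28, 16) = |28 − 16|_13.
d_13(28, 16) = 1

Step 1 — x − y = 28 − 16 = 12. Step 2 — v_13(12) = 0 (factor: 12 = (13^0 · 12); the sign does not affect v_p). Step 3 — |x − y|_13 = 13^{0} = 1.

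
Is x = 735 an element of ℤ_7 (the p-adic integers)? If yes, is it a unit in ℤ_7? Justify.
x ∈ ℤ_7 but not a unit; v_7(x) = 2 > 0

ℤ_7 = {x ∈ ℚ_7 : v_7(x) ≥ 0} and ℤ_7^× = {x ∈ ℤ_7 : v_7(x) = 0}. Here v_7(735) = v_7(num) − v_7(den) = 2; compare against these criteria.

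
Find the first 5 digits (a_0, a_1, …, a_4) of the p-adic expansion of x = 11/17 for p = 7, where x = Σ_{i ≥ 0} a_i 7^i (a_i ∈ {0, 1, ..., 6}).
(a_0, …, a_4) = (6, 5, 0, 4, 6)

v_7(11/17) = 0 (numerator and denominator both coprime to 7), so x ∈ ℤ_7^×. Compute digits iteratively via a_i = x_i mod 7, x_{i+1} = (x_i − a_i)/7, with x_0 = x:
  x_0 = 11/17;  a_0 = 6;  x_1 = (x_0 − 6)/7 = -13/17
  x_1 = -13/17;  a_1 = 5;  x_2 = (x_1 − 5)/7 = -14/17
  x_2 = -14/17;  a_2 = 0;  x_3 = (x_2 − 0)/7 = -2/17
  x_3 = -2/17;  a_3 = 4;  x_4 = (x_3 − 4)/7 = -10/17
  x_4 = -10/17;  a_4 = 6;  x_5 = (x_4 − 6)/7 = -16/17
Digits: (6, 5, 0, 4, 6).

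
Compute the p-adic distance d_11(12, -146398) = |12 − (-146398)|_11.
d_11(12, -146398) = 1/14641

Step 1 — x − y = 12 − (-146398) = 146410. Step 2 — v_11(146410) = 4 (factor: 146410 = (11^4 · 10); the sign does not affect v_p). Step 3 — |x − y|_11 = 11^{-4} = 1/14641.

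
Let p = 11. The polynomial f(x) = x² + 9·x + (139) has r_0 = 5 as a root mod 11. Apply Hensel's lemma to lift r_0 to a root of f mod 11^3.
r_2 = 478 (mod 1331)

Hensel: r_{i+1} = r_i − f(r_i)·(f′(r_i))^{-1} mod 11^{i+2}, f′(x) = 2x + 9. Iterate:
  r_0 = 5 (mod 11)
  r_1 = 115 (mod 121)
  r_2 = 478 (mod 1331)
Final: r = 478 satisfies f(r) ≡ 0 mod 11^3.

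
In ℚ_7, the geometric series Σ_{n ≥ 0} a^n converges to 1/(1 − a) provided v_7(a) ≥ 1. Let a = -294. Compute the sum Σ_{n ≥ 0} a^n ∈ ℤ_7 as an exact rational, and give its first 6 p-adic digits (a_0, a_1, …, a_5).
Σ a^n = 1/(1 − a) = 1/295;  first 6 digits = (1, 0, 1, 6, 0, 5)

v_7(a) = 2 ≥ 1, so the series converges in ℤ_7 to 1/(1 − a) = 1/(1 − (-294)) = 1/295. Expand this rational in ℤ_7: compute digits iteratively via d_i = x_i mod 7, x_{i+1} = (x_i − d_i)/7. The first 6 digits are (1, 0, 1, 6, 0, 5).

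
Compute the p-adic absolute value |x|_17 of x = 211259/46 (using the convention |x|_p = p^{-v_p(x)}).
|211259/46|_17 = 1/4913

Step 1 — compute v_17(x) by factoring powers of 17 out of the numerator and denominator: v_17(211259/46) = 3. Step 2 — apply |x|_p = p^{-v_p(x)} = 17^{-3} = 1/4913.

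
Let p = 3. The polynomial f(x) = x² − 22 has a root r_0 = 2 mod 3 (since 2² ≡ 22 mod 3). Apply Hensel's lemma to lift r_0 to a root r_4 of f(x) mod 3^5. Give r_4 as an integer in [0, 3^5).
r_4 = 47 (mod 243)

Hensel's recurrence: r_{i+1} = r_i − f(r_i)·(f′(r_i))^{-1} mod 3^{i+2}, with f′(x) = 2x. Iterate:
  r_0 = 2 (mod 3)
  r_1 = 2 (mod 9)
  r_2 = 20 (mod 27)
  r_3 = 47 (mod 81)
  r_4 = 47 (mod 243)
Final: r_4 = 47, and one checks f(r_4) ≡ 0 mod 3^5.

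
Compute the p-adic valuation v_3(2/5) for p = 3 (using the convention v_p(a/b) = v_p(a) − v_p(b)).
v_3(2/5) = 0

Factor powers of 3 from the numerator and denominator of the reduced fraction: 2 = 3^0 · 2 and 5 = 3^0 · 5. Apply v_p(a/b) = v_p(a) − v_p(b): v_3(2/5) = 0 − 0 = 0.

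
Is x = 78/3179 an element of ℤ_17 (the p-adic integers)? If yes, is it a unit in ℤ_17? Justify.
x ∉ ℤ_17 (v_17(x) = -2 < 0)

ℤ_17 = {x ∈ ℚ_17 : v_17(x) ≥ 0} and ℤ_17^× = {x ∈ ℤ_17 : v_17(x) = 0}. Here v_17(78/3179) = v_17(num) − v_17(den) = -2; compare against these criteria.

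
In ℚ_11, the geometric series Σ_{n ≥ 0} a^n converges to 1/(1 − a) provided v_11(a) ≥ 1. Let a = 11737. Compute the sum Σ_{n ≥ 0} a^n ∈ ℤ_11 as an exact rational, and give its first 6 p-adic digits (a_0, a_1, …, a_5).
Σ a^n = 1/(1 − a) = -1/11736;  first 6 digits = (1, 0, 9, 8, 4, 8)

v_11(a) = 2 ≥ 1, so the series converges in ℤ_11 to 1/(1 − a) = 1/(1 − 11737) = -1/11736. Expand this rational in ℤ_11: compute digits iteratively via d_i = x_i mod 11, x_{i+1} = (x_i − d_i)/11. The first 6 digits are (1, 0, 9, 8, 4, 8).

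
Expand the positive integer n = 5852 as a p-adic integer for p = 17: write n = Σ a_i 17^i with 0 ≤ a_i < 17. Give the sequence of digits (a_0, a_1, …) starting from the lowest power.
(a_0, a_1, …) = (4, 4, 3, 1)

Repeated division by 17 gives the digits low-to-high: 5852 = 4 + 4·17^1 + 3·17^2 + 1·17^3. Digit sequence: (4, 4, 3, 1).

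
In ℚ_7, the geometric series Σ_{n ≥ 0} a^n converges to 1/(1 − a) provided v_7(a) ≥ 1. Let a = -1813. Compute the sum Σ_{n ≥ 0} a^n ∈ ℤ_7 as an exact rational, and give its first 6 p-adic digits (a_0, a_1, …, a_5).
Σ a^n = 1/(1 − a) = 1/1814;  first 6 digits = (1, 0, 5, 1, 3, 6)

v_7(a) = 2 ≥ 1, so the series converges in ℤ_7 to 1/(1 − a) = 1/(1 − (-1813)) = 1/1814. Expand this rational in ℤ_7: compute digits iteratively via d_i = x_i mod 7, x_{i+1} = (x_i − d_i)/7. The first 6 digits are (1, 0, 5, 1, 3, 6).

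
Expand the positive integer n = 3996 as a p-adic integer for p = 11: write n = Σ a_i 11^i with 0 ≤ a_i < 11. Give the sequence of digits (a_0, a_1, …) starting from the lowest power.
(a_0, a_1, …) = (3, 0, 0, 3)

Repeated division by 11 gives the digits low-to-high: 3996 = 3 + 3·11^3. Digit sequence: (3, 0, 0, 3).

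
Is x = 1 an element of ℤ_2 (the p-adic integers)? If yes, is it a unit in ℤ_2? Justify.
x ∈ ℤ_2^× (unit); v_2(x) = 0

ℤ_2 = {x ∈ ℚ_2 : v_2(x) ≥ 0} and ℤ_2^× = {x ∈ ℤ_2 : v_2(x) = 0}. Here v_2(1) = v_2(num) − v_2(den) = 0; compare against these criteria.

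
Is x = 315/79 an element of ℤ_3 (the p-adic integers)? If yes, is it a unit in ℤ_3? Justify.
x ∈ ℤ_3 but not a unit; v_3(x) = 2 > 0

ℤ_3 = {x ∈ ℚ_3 : v_3(x) ≥ 0} and ℤ_3^× = {x ∈ ℤ_3 : v_3(x) = 0}. Here v_3(315/79) = v_3(num) − v_3(den) = 2; compare against these criteria.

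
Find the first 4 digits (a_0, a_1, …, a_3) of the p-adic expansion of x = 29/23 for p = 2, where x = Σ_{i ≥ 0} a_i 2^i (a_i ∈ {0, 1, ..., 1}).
(a_0, …, a_3) = (1, 1, 0, 1)

v_2(29/23) = 0 (numerator and denominator both coprime to 2), so x ∈ ℤ_2^×. Compute digits iteratively via a_i = x_i mod 2, x_{i+1} = (x_i − a_i)/2, with x_0 = x:
  x_0 = 29/23;  a_0 = 1;  x_1 = (x_0 − 1)/2 = 3/23
  x_1 = 3/23;  a_1 = 1;  x_2 = (x_1 − 1)/2 = -10/23
  x_2 = -10/23;  a_2 = 0;  x_3 = (x_2 − 0)/2 = -5/23
  x_3 = -5/23;  a_3 = 1;  x_4 = (x_3 − 1)/2 = -14/23
Digits: (1, 1, 0, 1).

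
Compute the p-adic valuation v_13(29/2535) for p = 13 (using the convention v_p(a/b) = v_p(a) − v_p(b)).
v_13(29/2535) = -2

Factor powers of 13 from the numerator and denominator of the reduced fraction: 29 = 13^0 · 29 and 2535 = 13^2 · 15. Apply v_p(a/b) = v_p(a) − v_p(b): v_13(29/2535) = 0 − 2 = -2.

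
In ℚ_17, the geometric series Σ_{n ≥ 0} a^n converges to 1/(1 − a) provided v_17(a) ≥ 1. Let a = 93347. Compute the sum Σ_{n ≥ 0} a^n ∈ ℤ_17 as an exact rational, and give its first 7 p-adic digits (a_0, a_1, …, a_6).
Σ a^n = 1/(1 − a) = -1/93346;  first 7 digits = (1, 0, 0, 2, 1, 0, 4)

v_17(a) = 3 ≥ 1, so the series converges in ℤ_17 to 1/(1 − a) = 1/(1 − 93347) = -1/93346. Expand this rational in ℤ_17: compute digits iteratively via d_i = x_i mod 17, x_{i+1} = (x_i − d_i)/17. The first 7 digits are (1, 0, 0, 2, 1, 0, 4).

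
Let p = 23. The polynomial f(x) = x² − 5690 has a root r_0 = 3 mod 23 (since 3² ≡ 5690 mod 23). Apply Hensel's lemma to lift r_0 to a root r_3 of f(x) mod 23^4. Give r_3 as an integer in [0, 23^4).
r_3 = 69808 (mod 279841)

Hensel's recurrence: r_{i+1} = r_i − f(r_i)·(f′(r_i))^{-1} mod 23^{i+2}, with f′(x) = 2x. Iterate:
  r_0 = 3 (mod 23)
  r_1 = 509 (mod 529)
  r_2 = 8973 (mod 12167)
  r_3 = 69808 (mod 279841)
Final: r_3 = 69808, and one checks f(r_3) ≡ 0 mod 23^4.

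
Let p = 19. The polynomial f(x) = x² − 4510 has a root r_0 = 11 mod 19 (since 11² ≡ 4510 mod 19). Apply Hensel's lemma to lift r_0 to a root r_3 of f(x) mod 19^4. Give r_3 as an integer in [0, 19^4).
r_3 = 108691 (mod 130321)

Hensel's recurrence: r_{i+1} = r_i − f(r_i)·(f′(r_i))^{-1} mod 19^{i+2}, with f′(x) = 2x. Iterate:
  r_0 = 11 (mod 19)
  r_1 = 30 (mod 361)
  r_2 = 5806 (mod 6859)
  r_3 = 108691 (mod 130321)
Final: r_3 = 108691, and one checks f(r_3) ≡ 0 mod 19^4.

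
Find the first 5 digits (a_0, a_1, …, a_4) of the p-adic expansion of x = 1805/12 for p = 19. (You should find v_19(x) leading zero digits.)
(a_0, …, a_4) = (0, 0, 2, 11, 1)

v_19(1805/12) = 2, so a_0 = ... = a_1 = 0. Factor out: x = 19^2 · u with u = 5/12 a unit in ℤ_19. Expand u iteratively via a_{v+i} = u_i mod 19, u_{i+1} = (u_i − a_{v+i})/19:
  u_0 = 5/12;  a_2 = 2;  u_1 = (u_0 − 2)/19 = -1/12
  u_1 = -1/12;  a_3 = 11;  u_2 = (u_1 − 11)/19 = -7/12
  u_2 = -7/12;  a_4 = 1;  u_3 = (u_2 − 1)/19 = -1/12
Digits: (0, 0, 2, 11, 1).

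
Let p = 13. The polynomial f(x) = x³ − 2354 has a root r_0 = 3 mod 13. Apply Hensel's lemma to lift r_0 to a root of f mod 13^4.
r_3 = 20413 (mod 28561)

Hensel: r_{i+1} = r_i − f(r_i)/f′(r_i) mod 13^{i+2}, where f′(x) = 3x². Iterate:
  r_0 = 3 (mod 13)
  r_1 = 133 (mod 169)
  r_2 = 640 (mod 2197)
  r_3 = 20413 (mod 28561)
Final: r = 20413 with f(r) ≡ 0 mod 13^4.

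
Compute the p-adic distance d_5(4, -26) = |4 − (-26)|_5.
d_5(4, -26) = 1/5

Step 1 — x − y = 4 − (-26) = 30. Step 2 — v_5(30) = 1 (factor: 30 = (5^1 · 6); the sign does not affect v_p). Step 3 — |x − y|_5 = 5^{-1} = 1/5.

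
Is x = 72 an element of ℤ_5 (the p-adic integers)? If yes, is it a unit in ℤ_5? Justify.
x ∈ ℤ_5^× (unit); v_5(x) = 0

ℤ_5 = {x ∈ ℚ_5 : v_5(x) ≥ 0} and ℤ_5^× = {x ∈ ℤ_5 : v_5(x) = 0}. Here v_5(72) = v_5(num) − v_5(den) = 0; compare against these criteria.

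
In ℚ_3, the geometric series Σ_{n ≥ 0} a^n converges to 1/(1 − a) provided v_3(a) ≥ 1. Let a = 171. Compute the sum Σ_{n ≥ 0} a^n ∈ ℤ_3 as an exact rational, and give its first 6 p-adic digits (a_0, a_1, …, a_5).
Σ a^n = 1/(1 − a) = -1/170;  first 6 digits = (1, 0, 1, 0, 0, 1)

v_3(a) = 2 ≥ 1, so the series converges in ℤ_3 to 1/(1 − a) = 1/(1 − 171) = -1/170. Expand this rational in ℤ_3: compute digits iteratively via d_i = x_i mod 3, x_{i+1} = (x_i − d_i)/3. The first 6 digits are (1, 0, 1, 0, 0, 1).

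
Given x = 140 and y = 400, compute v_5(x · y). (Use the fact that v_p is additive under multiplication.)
v_5(56000) = 3

v_p(x) = 1 (factor: 140 = 5^1 · 28); v_p(y) = 2 (factor: 400 = 5^2 · 16). Additivity: v_p(xy) = v_p(x) + v_p(y) = 1 + 2 = 3. (Direct check: xy = 56000 = 5^3 · (448).)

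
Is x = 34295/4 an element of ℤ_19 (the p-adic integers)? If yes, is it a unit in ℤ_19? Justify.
x ∈ ℤ_19 but not a unit; v_19(x) = 3 > 0

ℤ_19 = {x ∈ ℚ_19 : v_19(x) ≥ 0} and ℤ_19^× = {x ∈ ℤ_19 : v_19(x) = 0}. Here v_19(34295/4) = v_19(num) − v_19(den) = 3; compare against these criteria.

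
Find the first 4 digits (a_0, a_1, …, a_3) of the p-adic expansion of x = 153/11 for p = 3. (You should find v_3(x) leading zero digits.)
(a_0, …, a_3) = (0, 0, 1, 1)

v_3(153/11) = 2, so a_0 = ... = a_1 = 0. Factor out: x = 3^2 · u with u = 17/11 a unit in ℤ_3. Expand u iteratively via a_{v+i} = u_i mod 3, u_{i+1} = (u_i − a_{v+i})/3:
  u_0 = 17/11;  a_2 = 1;  u_1 = (u_0 − 1)/3 = 2/11
  u_1 = 2/11;  a_3 = 1;  u_2 = (u_1 − 1)/3 = -3/11
Digits: (0, 0, 1, 1).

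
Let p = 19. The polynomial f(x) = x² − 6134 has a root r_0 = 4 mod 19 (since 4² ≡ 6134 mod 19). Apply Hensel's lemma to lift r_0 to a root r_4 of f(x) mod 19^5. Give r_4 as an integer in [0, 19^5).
r_4 = 657879 (mod 2476099)

Hensel's recurrence: r_{i+1} = r_i − f(r_i)·(f′(r_i))^{-1} mod 19^{i+2}, with f′(x) = 2x. Iterate:
  r_0 = 4 (mod 19)
  r_1 = 137 (mod 361)
  r_2 = 6274 (mod 6859)
  r_3 = 6274 (mod 130321)
  r_4 = 657879 (mod 2476099)
Final: r_4 = 657879, and one checks f(r_4) ≡ 0 mod 19^5.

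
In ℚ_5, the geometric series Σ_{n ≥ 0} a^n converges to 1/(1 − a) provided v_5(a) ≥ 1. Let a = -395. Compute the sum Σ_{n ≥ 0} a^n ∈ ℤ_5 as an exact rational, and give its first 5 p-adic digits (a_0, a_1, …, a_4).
Σ a^n = 1/(1 − a) = 1/396;  first 5 digits = (1, 1, 0, 1, 2)

v_5(a) = 1 ≥ 1, so the series converges in ℤ_5 to 1/(1 − a) = 1/(1 − (-395)) = 1/396. Expand this rational in ℤ_5: compute digits iteratively via d_i = x_i mod 5, x_{i+1} = (x_i − d_i)/5. The first 5 digits are (1, 1, 0, 1, 2).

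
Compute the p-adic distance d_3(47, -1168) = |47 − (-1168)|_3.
d_3(47, -1168) = 1/243

Step 1 — x − y = 47 − (-1168) = 1215. Step 2 — v_3(1215) = 5 (factor: 1215 = (3^5 · 5); the sign does not affect v_p). Step 3 — |x − y|_3 = 3^{-5} = 1/243.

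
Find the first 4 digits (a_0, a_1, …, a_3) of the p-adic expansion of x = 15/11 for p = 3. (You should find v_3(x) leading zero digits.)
(a_0, …, a_3) = (0, 1, 2, 2)

v_3(15/11) = 1, so a_0 = ... = a_0 = 0. Factor out: x = 3^1 · u with u = 5/11 a unit in ℤ_3. Expand u iteratively via a_{v+i} = u_i mod 3, u_{i+1} = (u_i − a_{v+i})/3:
  u_0 = 5/11;  a_1 = 1;  u_1 = (u_0 − 1)/3 = -2/11
  u_1 = -2/11;  a_2 = 2;  u_2 = (u_1 − 2)/3 = -8/11
  u_2 = -8/11;  a_3 = 2;  u_3 = (u_2 − 2)/3 = -10/11
Digits: (0, 1, 2, 2).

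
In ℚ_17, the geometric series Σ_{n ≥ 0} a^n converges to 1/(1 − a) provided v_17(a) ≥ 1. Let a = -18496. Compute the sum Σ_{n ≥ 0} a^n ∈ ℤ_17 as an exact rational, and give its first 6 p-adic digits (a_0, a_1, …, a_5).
Σ a^n = 1/(1 − a) = 1/18497;  first 6 digits = (1, 0, 4, 13, 15, 2)

v_17(a) = 2 ≥ 1, so the series converges in ℤ_17 to 1/(1 − a) = 1/(1 − (-18496)) = 1/18497. Expand this rational in ℤ_17: compute digits iteratively via d_i = x_i mod 17, x_{i+1} = (x_i − d_i)/17. The first 6 digits are (1, 0, 4, 13, 15, 2).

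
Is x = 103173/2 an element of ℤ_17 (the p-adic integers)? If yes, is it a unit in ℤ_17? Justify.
x ∈ ℤ_17 but not a unit; v_17(x) = 3 > 0

ℤ_17 = {x ∈ ℚ_17 : v_17(x) ≥ 0} and ℤ_17^× = {x ∈ ℤ_17 : v_17(x) = 0}. Here v_17(103173/2) = v_17(num) − v_17(den) = 3; compare against these criteria.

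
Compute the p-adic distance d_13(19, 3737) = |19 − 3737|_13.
d_13(19, 3737) = 1/169

Step 1 — x − y = 19 − 3737 = -3718. Step 2 — v_13(-3718) = 2 (factor: -3718 = −(13^2 · 22); the sign does not affect v_p). Step 3 — |x − y|_13 = 13^{-2} = 1/169.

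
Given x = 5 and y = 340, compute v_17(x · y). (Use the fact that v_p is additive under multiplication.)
v_17(1700) = 1

v_p(x) = 0 (factor: 5 = 17^0 · 5); v_p(y) = 1 (factor: 340 = 17^1 · 20). Additivity: v_p(xy) = v_p(x) + v_p(y) = 0 + 1 = 1. (Direct check: xy = 1700 = 17^1 · (100).)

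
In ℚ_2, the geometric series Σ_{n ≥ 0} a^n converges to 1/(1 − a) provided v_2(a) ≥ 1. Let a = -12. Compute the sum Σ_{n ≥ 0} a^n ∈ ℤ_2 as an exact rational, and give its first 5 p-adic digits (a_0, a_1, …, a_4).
Σ a^n = 1/(1 − a) = 1/13;  first 5 digits = (1, 0, 1, 0, 0)

v_2(a) = 2 ≥ 1, so the series converges in ℤ_2 to 1/(1 − a) = 1/(1 − (-12)) = 1/13. Expand this rational in ℤ_2: compute digits iteratively via d_i = x_i mod 2, x_{i+1} = (x_i − d_i)/2. The first 5 digits are (1, 0, 1, 0, 0).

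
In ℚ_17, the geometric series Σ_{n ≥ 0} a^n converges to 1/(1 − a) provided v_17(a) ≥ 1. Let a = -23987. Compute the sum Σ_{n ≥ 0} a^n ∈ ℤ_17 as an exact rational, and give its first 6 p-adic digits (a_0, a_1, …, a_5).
Σ a^n = 1/(1 − a) = 1/23988;  first 6 digits = (1, 0, 2, 12, 3, 14)

v_17(a) = 2 ≥ 1, so the series converges in ℤ_17 to 1/(1 − a) = 1/(1 − (-23987)) = 1/23988. Expand this rational in ℤ_17: compute digits iteratively via d_i = x_i mod 17, x_{i+1} = (x_i − d_i)/17. The first 6 digits are (1, 0, 2, 12, 3, 14).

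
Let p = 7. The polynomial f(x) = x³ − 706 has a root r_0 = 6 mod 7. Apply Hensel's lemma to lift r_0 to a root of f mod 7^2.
r_1 = 6 (mod 49)

Hensel: r_{i+1} = r_i − f(r_i)/f′(r_i) mod 7^{i+2}, where f′(x) = 3x². Iterate:
  r_0 = 6 (mod 7)
  r_1 = 6 (mod 49)
Final: r = 6 with f(r) ≡ 0 mod 7^2.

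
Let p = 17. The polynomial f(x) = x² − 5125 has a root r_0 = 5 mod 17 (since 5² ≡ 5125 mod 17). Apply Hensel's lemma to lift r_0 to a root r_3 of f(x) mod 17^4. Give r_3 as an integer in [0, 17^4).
r_3 = 38374 (mod 83521)

Hensel's recurrence: r_{i+1} = r_i − f(r_i)·(f′(r_i))^{-1} mod 17^{i+2}, with f′(x) = 2x. Iterate:
  r_0 = 5 (mod 17)
  r_1 = 226 (mod 289)
  r_2 = 3983 (mod 4913)
  r_3 = 38374 (mod 83521)
Final: r_3 = 38374, and one checks f(r_3) ≡ 0 mod 17^4.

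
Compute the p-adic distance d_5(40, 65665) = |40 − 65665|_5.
d_5(40, 65665) = 1/3125

Step 1 — x − y = 40 − 65665 = -65625. Step 2 — v_5(-65625) = 5 (factor: -65625 = −(5^5 · 21); the sign does not affect v_p). Step 3 — |x − y|_5 = 5^{-5} = 1/3125.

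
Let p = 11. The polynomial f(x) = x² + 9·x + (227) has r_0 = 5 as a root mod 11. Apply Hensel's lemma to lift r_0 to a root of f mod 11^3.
r_2 = 104 (mod 1331)

Hensel: r_{i+1} = r_i − f(r_i)·(f′(r_i))^{-1} mod 11^{i+2}, f′(x) = 2x + 9. Iterate:
  r_0 = 5 (mod 11)
  r_1 = 104 (mod 121)
  r_2 = 104 (mod 1331)
Final: r = 104 satisfies f(r) ≡ 0 mod 11^3.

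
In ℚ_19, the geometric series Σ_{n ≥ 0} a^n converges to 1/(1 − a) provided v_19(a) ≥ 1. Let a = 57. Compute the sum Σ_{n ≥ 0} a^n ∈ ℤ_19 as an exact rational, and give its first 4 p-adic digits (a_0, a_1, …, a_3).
Σ a^n = 1/(1 − a) = -1/56;  first 4 digits = (1, 3, 9, 8)

v_19(a) = 1 ≥ 1, so the series converges in ℤ_19 to 1/(1 − a) = 1/(1 − 57) = -1/56. Expand this rational in ℤ_19: compute digits iteratively via d_i = x_i mod 19, x_{i+1} = (x_i − d_i)/19. The first 4 digits are (1, 3, 9, 8).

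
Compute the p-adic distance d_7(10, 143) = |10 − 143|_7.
d_7(10, 143) = 1/7

Step 1 — x − y = 10 − 143 = -133. Step 2 — v_7(-133) = 1 (factor: -133 = −(7^1 · 19); the sign does not affect v_p). Step 3 — |x − y|_7 = 7^{-1} = 1/7.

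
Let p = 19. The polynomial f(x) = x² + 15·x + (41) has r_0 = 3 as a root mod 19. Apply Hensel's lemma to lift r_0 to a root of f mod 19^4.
r_3 = 55008 (mod 130321)

Hensel: r_{i+1} = r_i − f(r_i)·(f′(r_i))^{-1} mod 19^{i+2}, f′(x) = 2x + 15. Iterate:
  r_0 = 3 (mod 19)
  r_1 = 136 (mod 361)
  r_2 = 136 (mod 6859)
  r_3 = 55008 (mod 130321)
Final: r = 55008 satisfies f(r) ≡ 0 mod 19^4.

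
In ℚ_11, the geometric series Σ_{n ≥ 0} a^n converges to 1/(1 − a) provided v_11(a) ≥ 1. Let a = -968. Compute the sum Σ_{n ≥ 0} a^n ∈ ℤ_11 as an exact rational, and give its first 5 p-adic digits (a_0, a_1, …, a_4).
Σ a^n = 1/(1 − a) = 1/969;  first 5 digits = (1, 0, 3, 10, 8)

v_11(a) = 2 ≥ 1, so the series converges in ℤ_11 to 1/(1 − a) = 1/(1 − (-968)) = 1/969. Expand this rational in ℤ_11: compute digits iteratively via d_i = x_i mod 11, x_{i+1} = (x_i − d_i)/11. The first 5 digits are (1, 0, 3, 10, 8).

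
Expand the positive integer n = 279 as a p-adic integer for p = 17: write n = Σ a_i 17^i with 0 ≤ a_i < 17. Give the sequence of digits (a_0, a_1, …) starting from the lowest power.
(a_0, a_1, …) = (7, 16)

Repeated division by 17 gives the digits low-to-high: 279 = 7 + 16·17^1. Digit sequence: (7, 16).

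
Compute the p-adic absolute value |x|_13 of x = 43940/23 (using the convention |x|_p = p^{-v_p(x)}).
|43940/23|_13 = 1/2197

Step 1 — compute v_13(x) by factoring powers of 13 out of the numerator and denominator: v_13(43940/23) = 3. Step 2 — apply |x|_p = p^{-v_p(x)} = 13^{-3} = 1/2197.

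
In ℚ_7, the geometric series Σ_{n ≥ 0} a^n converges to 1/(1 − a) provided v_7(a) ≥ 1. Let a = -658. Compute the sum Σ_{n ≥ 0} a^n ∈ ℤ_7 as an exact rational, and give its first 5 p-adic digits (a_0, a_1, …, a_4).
Σ a^n = 1/(1 − a) = 1/659;  first 5 digits = (1, 4, 2, 1, 4)

v_7(a) = 1 ≥ 1, so the series converges in ℤ_7 to 1/(1 − a) = 1/(1 − (-658)) = 1/659. Expand this rational in ℤ_7: compute digits iteratively via d_i = x_i mod 7, x_{i+1} = (x_i − d_i)/7. The first 5 digits are (1, 4, 2, 1, 4).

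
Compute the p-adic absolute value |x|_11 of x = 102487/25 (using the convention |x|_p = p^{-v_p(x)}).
|102487/25|_11 = 1/14641

Step 1 — compute v_11(x) by factoring powers of 11 out of the numerator and denominator: v_11(102487/25) = 4. Step 2 — apply |x|_p = p^{-v_p(x)} = 11^{-4} = 1/14641.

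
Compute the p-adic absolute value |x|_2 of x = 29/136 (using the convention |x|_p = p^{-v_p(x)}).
|29/136|_2 = 8

Step 1 — compute v_2(x) by factoring powers of 2 out of the numerator and denominator: v_2(29/136) = -3. Step 2 — apply |x|_p = p^{-v_p(x)} = 2^{3} = 8.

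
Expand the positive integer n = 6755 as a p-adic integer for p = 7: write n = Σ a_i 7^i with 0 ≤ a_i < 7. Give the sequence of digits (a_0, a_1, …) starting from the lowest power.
(a_0, a_1, …) = (0, 6, 4, 5, 2)

Repeated division by 7 gives the digits low-to-high: 6755 = 6·7^1 + 4·7^2 + 5·7^3 + 2·7^4. Digit sequence: (0, 6, 4, 5, 2).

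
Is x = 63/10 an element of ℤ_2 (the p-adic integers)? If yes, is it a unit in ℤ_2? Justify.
x ∉ ℤ_2 (v_2(x) = -1 < 0)

ℤ_2 = {x ∈ ℚ_2 : v_2(x) ≥ 0} and ℤ_2^× = {x ∈ ℤ_2 : v_2(x) = 0}. Here v_2(63/10) = v_2(num) − v_2(den) = -1; compare against these criteria.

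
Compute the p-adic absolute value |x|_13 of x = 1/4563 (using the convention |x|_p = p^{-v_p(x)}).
|1/4563|_13 = 169

Step 1 — compute v_13(x) by factoring powers of 13 out of the numerator and denominator: v_13(1/4563) = -2. Step 2 — apply |x|_p = p^{-v_p(x)} = 13^{2} = 169.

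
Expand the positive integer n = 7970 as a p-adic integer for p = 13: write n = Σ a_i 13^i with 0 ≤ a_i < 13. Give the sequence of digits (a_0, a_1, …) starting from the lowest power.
(a_0, a_1, …) = (1, 2, 8, 3)

Repeated division by 13 gives the digits low-to-high: 7970 = 1 + 2·13^1 + 8·13^2 + 3·13^3. Digit sequence: (1, 2, 8, 3).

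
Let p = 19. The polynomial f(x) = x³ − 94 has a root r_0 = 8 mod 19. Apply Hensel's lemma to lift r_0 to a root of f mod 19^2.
r_1 = 160 (mod 361)

Hensel: r_{i+1} = r_i − f(r_i)/f′(r_i) mod 19^{i+2}, where f′(x) = 3x². Iterate:
  r_0 = 8 (mod 19)
  r_1 = 160 (mod 361)
Final: r = 160 with f(r) ≡ 0 mod 19^2.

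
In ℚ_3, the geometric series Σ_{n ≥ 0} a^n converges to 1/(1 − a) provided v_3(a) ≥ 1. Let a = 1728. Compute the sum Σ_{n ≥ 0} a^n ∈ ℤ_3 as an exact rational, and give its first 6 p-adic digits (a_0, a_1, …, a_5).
Σ a^n = 1/(1 − a) = -1/1727;  first 6 digits = (1, 0, 0, 1, 0, 1)

v_3(a) = 3 ≥ 1, so the series converges in ℤ_3 to 1/(1 − a) = 1/(1 − 1728) = -1/1727. Expand this rational in ℤ_3: compute digits iteratively via d_i = x_i mod 3, x_{i+1} = (x_i − d_i)/3. The first 6 digits are (1, 0, 0, 1, 0, 1).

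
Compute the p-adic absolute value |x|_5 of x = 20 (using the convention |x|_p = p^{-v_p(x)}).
|20|_5 = 1/5

Step 1 — compute v_5(x) by factoring powers of 5 out of the numerator and denominator: v_5(20) = 1. Step 2 — apply |x|_p = p^{-v_p(x)} = 5^{-1} = 1/5.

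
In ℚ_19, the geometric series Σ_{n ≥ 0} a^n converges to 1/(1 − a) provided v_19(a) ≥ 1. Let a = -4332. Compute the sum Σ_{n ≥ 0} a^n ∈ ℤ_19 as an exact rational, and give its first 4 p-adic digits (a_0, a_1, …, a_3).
Σ a^n = 1/(1 − a) = 1/4333;  first 4 digits = (1, 0, 7, 18)

v_19(a) = 2 ≥ 1, so the series converges in ℤ_19 to 1/(1 − a) = 1/(1 − (-4332)) = 1/4333. Expand this rational in ℤ_19: compute digits iteratively via d_i = x_i mod 19, x_{i+1} = (x_i − d_i)/19. The first 4 digits are (1, 0, 7, 18).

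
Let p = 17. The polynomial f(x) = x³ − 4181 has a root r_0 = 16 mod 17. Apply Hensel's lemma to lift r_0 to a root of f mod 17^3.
r_2 = 3994 (mod 4913)

Hensel: r_{i+1} = r_i − f(r_i)/f′(r_i) mod 17^{i+2}, where f′(x) = 3x². Iterate:
  r_0 = 16 (mod 17)
  r_1 = 237 (mod 289)
  r_2 = 3994 (mod 4913)
Final: r = 3994 with f(r) ≡ 0 mod 17^3.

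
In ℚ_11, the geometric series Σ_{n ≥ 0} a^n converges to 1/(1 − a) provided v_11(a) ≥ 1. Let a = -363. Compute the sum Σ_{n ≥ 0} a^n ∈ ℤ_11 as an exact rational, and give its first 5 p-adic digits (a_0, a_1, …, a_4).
Σ a^n = 1/(1 − a) = 1/364;  first 5 digits = (1, 0, 8, 10, 8)

v_11(a) = 2 ≥ 1, so the series converges in ℤ_11 to 1/(1 − a) = 1/(1 − (-363)) = 1/364. Expand this rational in ℤ_11: compute digits iteratively via d_i = x_i mod 11, x_{i+1} = (x_i − d_i)/11. The first 5 digits are (1, 0, 8, 10, 8).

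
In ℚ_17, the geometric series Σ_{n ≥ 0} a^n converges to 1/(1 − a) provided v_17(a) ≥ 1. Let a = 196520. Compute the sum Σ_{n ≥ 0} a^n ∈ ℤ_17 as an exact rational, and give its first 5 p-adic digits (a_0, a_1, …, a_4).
Σ a^n = 1/(1 − a) = -1/196519;  first 5 digits = (1, 0, 0, 6, 2)

v_17(a) = 3 ≥ 1, so the series converges in ℤ_17 to 1/(1 − a) = 1/(1 − 196520) = -1/196519. Expand this rational in ℤ_17: compute digits iteratively via d_i = x_i mod 17, x_{i+1} = (x_i − d_i)/17. The first 5 digits are (1, 0, 0, 6, 2).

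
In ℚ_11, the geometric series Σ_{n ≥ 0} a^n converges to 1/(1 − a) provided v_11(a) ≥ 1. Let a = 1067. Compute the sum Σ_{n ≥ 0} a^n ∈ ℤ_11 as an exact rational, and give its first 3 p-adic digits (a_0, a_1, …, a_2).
Σ a^n = 1/(1 − a) = -1/1066;  first 3 digits = (1, 9, 1)

v_11(a) = 1 ≥ 1, so the series converges in ℤ_11 to 1/(1 − a) = 1/(1 − 1067) = -1/1066. Expand this rational in ℤ_11: compute digits iteratively via d_i = x_i mod 11, x_{i+1} = (x_i − d_i)/11. The first 3 digits are (1, 9, 1).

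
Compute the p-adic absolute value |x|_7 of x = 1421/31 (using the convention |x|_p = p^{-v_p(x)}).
|1421/31|_7 = 1/49

Step 1 — compute v_7(x) by factoring powers of 7 out of the numerator and denominator: v_7(1421/31) = 2. Step 2 — apply |x|_p = p^{-v_p(x)} = 7^{-2} = 1/49.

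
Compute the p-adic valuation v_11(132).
v_11(132) = 1

v_11(n) is the largest exponent k such that 11^k divides n. Factor out: 132 = 11^1 · 12. (Sign doesn't affect v_p.) So v_11(132) = 1.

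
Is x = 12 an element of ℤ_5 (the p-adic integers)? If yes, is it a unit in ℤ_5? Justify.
x ∈ ℤ_5^× (unit); v_5(x) = 0

ℤ_5 = {x ∈ ℚ_5 : v_5(x) ≥ 0} and ℤ_5^× = {x ∈ ℤ_5 : v_5(x) = 0}. Here v_5(12) = v_5(num) − v_5(den) = 0; compare against these criteria.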